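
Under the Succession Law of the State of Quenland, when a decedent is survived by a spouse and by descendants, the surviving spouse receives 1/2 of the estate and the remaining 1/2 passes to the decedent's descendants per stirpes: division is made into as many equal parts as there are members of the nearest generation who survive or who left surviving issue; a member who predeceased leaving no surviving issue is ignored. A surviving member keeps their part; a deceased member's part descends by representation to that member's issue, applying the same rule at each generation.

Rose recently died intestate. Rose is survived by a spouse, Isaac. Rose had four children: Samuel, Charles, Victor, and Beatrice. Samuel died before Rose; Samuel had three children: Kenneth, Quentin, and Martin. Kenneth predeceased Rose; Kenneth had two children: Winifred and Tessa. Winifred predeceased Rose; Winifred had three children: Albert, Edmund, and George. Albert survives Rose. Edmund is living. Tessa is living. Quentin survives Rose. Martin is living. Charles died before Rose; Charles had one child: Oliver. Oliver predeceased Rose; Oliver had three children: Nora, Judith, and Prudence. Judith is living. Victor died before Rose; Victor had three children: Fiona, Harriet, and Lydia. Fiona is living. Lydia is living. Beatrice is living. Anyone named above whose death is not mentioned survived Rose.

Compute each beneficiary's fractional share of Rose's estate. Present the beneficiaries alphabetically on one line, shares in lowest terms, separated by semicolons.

Albert 1/144; Beatrice 1/8; Edmund 1/144; Fiona 1/24; George 1/144; Harriet 1/24; Isaac 1/2; Judith 1/24; Lydia 1/24; Martin 1/24; Nora 1/24; Prudence 1/24; Quentin 1/24; Tessa 1/48

Isaac, as surviving spouse, takes 1/2.
The remaining 1/2 passes to Rose's descendants per stirpes.
The 1/2 is divided into 4 equal shares of 1/8 among Samuel, Charles, Victor, Beatrice.
Samuel predeceased; the 1/8 allotted to Samuel's branch passes to Samuel's issue by representation.
The 1/8 is divided into 3 equal shares of 1/24 among Kenneth, Quentin, Martin.
Kenneth predeceased; the 1/24 allotted to Kenneth's branch passes to Kenneth's issue by representation.
The 1/24 is divided into 2 equal shares of 1/48 among Winifred, Tessa.
Winifred predeceased; the 1/48 allotted to Winifred's branch passes to Winifred's issue by representation.
The 1/48 is divided into 3 equal shares of 1/144 among Albert, Edmund, George.
Albert is living and takes 1/144.
Edmund is living and takes 1/144.
George is living and takes 1/144.
Tessa is living and takes 1/48.
Quentin is living and takes 1/24.
Martin is living and takes 1/24.
Charles predeceased; the 1/8 allotted to Charles's branch passes to Charles's issue by representation.
Oliver's line is the sole branch at this level, so the full 1/8 passes to Oliver's issue by representation.
The 1/8 is divided into 3 equal shares of 1/24 among Nora, Judith, Prudence.
Nora is living and takes 1/24.
Judith is living and takes 1/24.
Prudence is living and takes 1/24.
Victor predeceased; the 1/8 allotted to Victor's branch passes to Victor's issue by representation.
The 1/8 is divided into 3 equal shares of 1/24 among Fiona, Harriet, Lydia.
Fiona is living and takes 1/24.
Harriet is living and takes 1/24.
Lydia is living and takes 1/24.
Beatrice is living and takes 1/8.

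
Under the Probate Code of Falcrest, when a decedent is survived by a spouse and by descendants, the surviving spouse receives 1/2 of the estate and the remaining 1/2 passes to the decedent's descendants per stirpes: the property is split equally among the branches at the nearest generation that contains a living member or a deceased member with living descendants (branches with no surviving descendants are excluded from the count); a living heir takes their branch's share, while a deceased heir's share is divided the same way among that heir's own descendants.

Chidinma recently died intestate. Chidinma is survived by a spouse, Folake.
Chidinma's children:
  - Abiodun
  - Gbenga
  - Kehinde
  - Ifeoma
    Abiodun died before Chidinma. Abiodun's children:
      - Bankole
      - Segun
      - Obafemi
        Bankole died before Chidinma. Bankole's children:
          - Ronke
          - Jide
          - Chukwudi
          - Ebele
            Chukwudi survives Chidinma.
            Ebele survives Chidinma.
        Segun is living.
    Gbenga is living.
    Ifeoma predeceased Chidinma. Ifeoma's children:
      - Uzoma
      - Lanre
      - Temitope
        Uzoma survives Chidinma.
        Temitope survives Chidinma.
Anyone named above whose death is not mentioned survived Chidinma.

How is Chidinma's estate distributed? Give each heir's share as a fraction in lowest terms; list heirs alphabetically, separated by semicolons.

Folake, as surviving spouse, takes 1/2.
The remaining 1/2 passes to Chidinma's descendants per stirpes.
The 1/2 is divided into 4 equal shares of 1/8 among Abiodun, Gbenga, Kehinde, Ifeoma.
Abiodun predeceased; the 1/8 allotted to Abiodun's branch passes to Abiodun's issue by representation.
The 1/8 is divided into 3 equal shares of 1/24 among Bankole, Segun, Obafemi.
Bankole predeceased; the 1/24 allotted to Bankole's branch passes to Bankole's issue by representation.
The 1/24 is divided into 4 equal shares of 1/96 among Ronke, Jide, Chukwudi, Ebele.
Ronke is living and takes 1/96.
Jide is living and takes 1/96.
Chukwudi is living and takes 1/96.
Ebele is living and takes 1/96.
Segun is living and takes 1/24.
Obafemi is living and takes 1/24.
Gbenga is living and takes 1/8.
Kehinde is living and takes 1/8.
Ifeoma predeceased; the 1/8 allotted to Ifeoma's branch passes to Ifeoma's issue by representation.
The 1/8 is divided into 3 equal shares of 1/24 among Uzoma, Lanre, Temitope.
Uzoma is living and takes 1/24.
Lanre is living and takes 1/24.
Temitope is living and takes 1/24.

Chukwudi 1/96; Ebele 1/96; Folake 1/2; Gbenga 1/8; Jide 1/96; Kehinde 1/8; Lanre 1/24; Obafemi 1/24; Ronke 1/96; Segun 1/24; Temitope 1/24; Uzoma 1/24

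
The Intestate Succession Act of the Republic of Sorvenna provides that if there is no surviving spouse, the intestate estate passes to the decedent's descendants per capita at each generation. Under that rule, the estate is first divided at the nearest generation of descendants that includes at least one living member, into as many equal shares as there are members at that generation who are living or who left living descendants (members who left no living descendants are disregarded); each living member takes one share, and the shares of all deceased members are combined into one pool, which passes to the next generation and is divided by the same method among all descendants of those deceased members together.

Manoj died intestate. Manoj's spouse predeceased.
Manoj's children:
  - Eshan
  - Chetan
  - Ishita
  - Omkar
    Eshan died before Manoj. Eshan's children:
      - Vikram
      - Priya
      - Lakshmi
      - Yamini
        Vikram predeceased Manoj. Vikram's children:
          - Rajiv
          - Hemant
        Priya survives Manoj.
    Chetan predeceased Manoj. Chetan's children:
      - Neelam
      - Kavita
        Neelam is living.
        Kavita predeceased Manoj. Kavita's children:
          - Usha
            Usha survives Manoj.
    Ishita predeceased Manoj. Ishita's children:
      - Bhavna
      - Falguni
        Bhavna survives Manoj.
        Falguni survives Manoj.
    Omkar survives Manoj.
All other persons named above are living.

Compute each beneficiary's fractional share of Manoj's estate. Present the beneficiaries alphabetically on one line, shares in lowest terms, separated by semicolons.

There is no surviving spouse, so the entire estate passes to Manoj's descendants per capita at each generation.
At generation 1 (Eshan, Chetan, Ishita, Omkar) there are 4 shares of (1)/4 = 1/4 each.
Living: Omkar — each takes 1/4.
Deceased: Eshan, Chetan, and Ishita. Their combined 3/4 is pooled and carried to generation 2.
At generation 2 (Vikram, Priya, Lakshmi, Yamini, Neelam, Kavita, Bhavna, Falguni) there are 8 shares of (3/4)/8 = 3/32 each.
Living: Priya, Lakshmi, Yamini, Neelam, Bhavna, and Falguni — each takes 3/32.
Deceased: Vikram and Kavita. Their combined 3/16 is pooled and carried to generation 3.
At generation 3 (Rajiv, Hemant, Usha) there are 3 shares of (3/16)/3 = 1/16 each.
Living: Rajiv, Hemant, and Usha — each takes 1/16.

Bhavna 3/32; Falguni 3/32; Hemant 1/16; Lakshmi 3/32; Neelam 3/32; Omkar 1/4; Priya 3/32; Rajiv 1/16; Usha 1/16; Yamini 3/32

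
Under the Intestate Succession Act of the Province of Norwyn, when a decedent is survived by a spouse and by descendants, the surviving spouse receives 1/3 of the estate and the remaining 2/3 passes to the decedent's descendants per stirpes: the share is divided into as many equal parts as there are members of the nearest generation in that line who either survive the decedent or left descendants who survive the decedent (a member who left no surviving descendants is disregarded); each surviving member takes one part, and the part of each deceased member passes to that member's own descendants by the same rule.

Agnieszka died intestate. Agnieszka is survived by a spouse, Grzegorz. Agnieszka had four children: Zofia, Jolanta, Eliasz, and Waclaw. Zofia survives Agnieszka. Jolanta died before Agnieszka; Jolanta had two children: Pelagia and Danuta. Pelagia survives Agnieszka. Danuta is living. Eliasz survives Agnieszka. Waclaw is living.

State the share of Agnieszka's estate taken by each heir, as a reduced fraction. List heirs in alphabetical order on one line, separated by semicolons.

Danuta 1/12; Eliasz 1/6; Grzegorz 1/3; Pelagia 1/12; Waclaw 1/6; Zofia 1/6

Grzegorz, as surviving spouse, takes 1/3.
The remaining 2/3 passes to Agnieszka's descendants per stirpes.
The 2/3 is divided into 4 equal shares of 1/6 among Zofia, Jolanta, Eliasz, Waclaw.
Zofia is living and takes 1/6.
Jolanta predeceased; the 1/6 allotted to Jolanta's branch passes to Jolanta's issue by representation.
The 1/6 is divided into 2 equal shares of 1/12 among Pelagia, Danuta.
Pelagia is living and takes 1/12.
Danuta is living and takes 1/12.
Eliasz is living and takes 1/6.
Waclaw is living and takes 1/6.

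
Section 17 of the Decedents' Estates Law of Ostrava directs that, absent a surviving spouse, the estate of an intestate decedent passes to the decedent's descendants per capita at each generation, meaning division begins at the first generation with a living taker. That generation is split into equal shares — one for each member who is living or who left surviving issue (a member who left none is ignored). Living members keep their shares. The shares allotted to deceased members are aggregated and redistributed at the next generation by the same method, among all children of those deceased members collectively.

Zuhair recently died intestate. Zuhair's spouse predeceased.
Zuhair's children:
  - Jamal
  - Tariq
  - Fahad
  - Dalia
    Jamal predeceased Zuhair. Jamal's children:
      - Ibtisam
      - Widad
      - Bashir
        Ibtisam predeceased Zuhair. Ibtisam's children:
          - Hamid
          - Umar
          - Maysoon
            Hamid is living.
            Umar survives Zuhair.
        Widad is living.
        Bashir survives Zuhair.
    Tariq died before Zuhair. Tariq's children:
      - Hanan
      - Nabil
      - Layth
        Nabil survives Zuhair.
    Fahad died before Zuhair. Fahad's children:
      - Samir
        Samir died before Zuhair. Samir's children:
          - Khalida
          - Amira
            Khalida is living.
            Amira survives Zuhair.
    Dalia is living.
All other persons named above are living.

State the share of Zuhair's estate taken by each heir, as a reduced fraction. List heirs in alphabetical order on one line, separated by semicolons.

Amira 3/70; Bashir 3/28; Dalia 1/4; Hamid 3/70; Hanan 3/28; Khalida 3/70; Layth 3/28; Maysoon 3/70; Nabil 3/28; Umar 3/70; Widad 3/28

There is no surviving spouse, so the entire estate passes to Zuhair's descendants per capita at each generation.
At generation 1 (Jamal, Tariq, Fahad, Dalia) there are 4 shares of (1)/4 = 1/4 each.
Living: Dalia — each takes 1/4.
Deceased: Jamal, Tariq, and Fahad. Their combined 3/4 is pooled and carried to generation 2.
At generation 2 (Ibtisam, Widad, Bashir, Hanan, Nabil, Layth, Samir) there are 7 shares of (3/4)/7 = 3/28 each.
Living: Widad, Bashir, Hanan, Nabil, and Layth — each takes 3/28.
Deceased: Ibtisam and Samir. Their combined 3/14 is pooled and carried to generation 3.
At generation 3 (Hamid, Umar, Maysoon, Khalida, Amira) there are 5 shares of (3/14)/5 = 3/70 each.
Living: Hamid, Umar, Maysoon, Khalida, and Amira — each takes 3/70.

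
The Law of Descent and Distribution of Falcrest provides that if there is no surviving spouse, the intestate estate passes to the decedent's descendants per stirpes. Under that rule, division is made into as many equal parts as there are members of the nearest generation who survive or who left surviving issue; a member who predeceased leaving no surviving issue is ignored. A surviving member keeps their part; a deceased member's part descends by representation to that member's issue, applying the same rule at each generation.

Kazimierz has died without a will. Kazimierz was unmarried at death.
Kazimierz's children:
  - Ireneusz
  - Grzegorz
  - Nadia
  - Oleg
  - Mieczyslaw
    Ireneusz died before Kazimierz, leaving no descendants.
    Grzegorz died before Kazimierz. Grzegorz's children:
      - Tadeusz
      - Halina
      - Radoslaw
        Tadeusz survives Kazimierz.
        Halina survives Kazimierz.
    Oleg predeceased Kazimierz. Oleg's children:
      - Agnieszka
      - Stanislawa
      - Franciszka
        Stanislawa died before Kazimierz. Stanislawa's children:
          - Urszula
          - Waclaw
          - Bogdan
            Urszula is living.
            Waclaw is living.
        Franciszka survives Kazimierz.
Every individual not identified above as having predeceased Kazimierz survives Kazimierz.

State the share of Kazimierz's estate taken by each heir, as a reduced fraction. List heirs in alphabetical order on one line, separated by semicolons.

There is no surviving spouse, so the entire estate passes to Kazimierz's descendants per stirpes.
Ireneusz left no surviving issue, so that branch lapses and is disregarded.
The estate is divided into 4 equal shares of 1/4 among Grzegorz, Nadia, Oleg, Mieczyslaw.
Grzegorz predeceased; the 1/4 allotted to Grzegorz's branch passes to Grzegorz's issue by representation.
The 1/4 is divided into 3 equal shares of 1/12 among Tadeusz, Halina, Radoslaw.
Tadeusz is living and takes 1/12.
Halina is living and takes 1/12.
Radoslaw is living and takes 1/12.
Nadia is living and takes 1/4.
Oleg predeceased; the 1/4 allotted to Oleg's branch passes to Oleg's issue by representation.
The 1/4 is divided into 3 equal shares of 1/12 among Agnieszka, Stanislawa, Franciszka.
Agnieszka is living and takes 1/12.
Stanislawa predeceased; the 1/12 allotted to Stanislawa's branch passes to Stanislawa's issue by representation.
The 1/12 is divided into 3 equal shares of 1/36 among Urszula, Waclaw, Bogdan.
Urszula is living and takes 1/36.
Waclaw is living and takes 1/36.
Bogdan is living and takes 1/36.
Franciszka is living and takes 1/12.
Mieczyslaw is living and takes 1/4.

Agnieszka 1/12; Bogdan 1/36; Franciszka 1/12; Halina 1/12; Mieczyslaw 1/4; Nadia 1/4; Radoslaw 1/12; Tadeusz 1/12; Urszula 1/36; Waclaw 1/36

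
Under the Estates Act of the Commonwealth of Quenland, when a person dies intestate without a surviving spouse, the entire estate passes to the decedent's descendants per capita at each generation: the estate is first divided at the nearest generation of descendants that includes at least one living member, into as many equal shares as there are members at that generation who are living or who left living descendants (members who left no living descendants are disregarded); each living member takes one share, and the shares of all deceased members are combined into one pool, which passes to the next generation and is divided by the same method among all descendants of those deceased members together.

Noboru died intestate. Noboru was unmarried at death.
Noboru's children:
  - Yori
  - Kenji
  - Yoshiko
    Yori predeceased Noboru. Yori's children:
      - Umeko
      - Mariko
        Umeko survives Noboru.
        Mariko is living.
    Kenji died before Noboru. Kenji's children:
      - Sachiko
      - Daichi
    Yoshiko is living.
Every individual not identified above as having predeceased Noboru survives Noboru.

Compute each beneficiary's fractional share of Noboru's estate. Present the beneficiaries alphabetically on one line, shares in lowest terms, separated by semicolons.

There is no surviving spouse, so the entire estate passes to Noboru's descendants per capita at each generation.
At generation 1 (Yori, Kenji, Yoshiko) there are 3 shares of (1)/3 = 1/3 each.
Living: Yoshiko — each takes 1/3.
Deceased: Yori and Kenji. Their combined 2/3 is pooled and carried to generation 2.
At generation 2 (Umeko, Mariko, Sachiko, Daichi) there are 4 shares of (2/3)/4 = 1/6 each.
Living: Umeko, Mariko, Sachiko, and Daichi — each takes 1/6.

Daichi 1/6; Mariko 1/6; Sachiko 1/6; Umeko 1/6; Yoshiko 1/3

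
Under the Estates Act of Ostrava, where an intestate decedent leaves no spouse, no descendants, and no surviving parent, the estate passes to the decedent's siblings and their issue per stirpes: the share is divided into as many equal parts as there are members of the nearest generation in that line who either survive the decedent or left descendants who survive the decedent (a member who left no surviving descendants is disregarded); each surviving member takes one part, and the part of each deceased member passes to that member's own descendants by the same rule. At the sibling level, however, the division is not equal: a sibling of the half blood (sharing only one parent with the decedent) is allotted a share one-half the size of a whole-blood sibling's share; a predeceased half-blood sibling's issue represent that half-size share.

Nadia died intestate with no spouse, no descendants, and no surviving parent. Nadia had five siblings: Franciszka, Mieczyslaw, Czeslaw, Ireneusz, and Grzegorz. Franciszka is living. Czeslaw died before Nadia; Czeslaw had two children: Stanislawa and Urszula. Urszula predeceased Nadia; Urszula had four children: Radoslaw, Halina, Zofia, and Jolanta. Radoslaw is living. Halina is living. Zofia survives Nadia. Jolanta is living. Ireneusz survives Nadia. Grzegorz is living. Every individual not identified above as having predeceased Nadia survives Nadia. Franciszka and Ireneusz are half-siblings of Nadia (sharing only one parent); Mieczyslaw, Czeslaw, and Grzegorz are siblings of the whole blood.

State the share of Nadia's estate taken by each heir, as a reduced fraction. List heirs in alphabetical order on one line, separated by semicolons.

No spouse, descendants, or parent survives, so the estate passes to Nadia's siblings per stirpes.
Half-blood siblings count for one-half the weight of whole-blood siblings at the initial division.
Dividing 1 in proportion to weights (total weight 4): Franciszka (weight 1/2) → 1/8; Mieczyslaw (weight 1) → 1/4; Czeslaw (weight 1) → 1/4; Ireneusz (weight 1/2) → 1/8; Grzegorz (weight 1) → 1/4.
Franciszka is living and takes 1/8.
Mieczyslaw is living and takes 1/4.
Czeslaw predeceased; the 1/4 allotted to Czeslaw's branch passes to Czeslaw's issue by representation.
The 1/4 is divided into 2 equal shares of 1/8 among Stanislawa, Urszula.
Stanislawa is living and takes 1/8.
Urszula predeceased; the 1/8 allotted to Urszula's branch passes to Urszula's issue by representation.
The 1/8 is divided into 4 equal shares of 1/32 among Radoslaw, Halina, Zofia, Jolanta.
Radoslaw is living and takes 1/32.
Halina is living and takes 1/32.
Zofia is living and takes 1/32.
Jolanta is living and takes 1/32.
Ireneusz is living and takes 1/8.
Grzegorz is living and takes 1/4.

Franciszka 1/8; Grzegorz 1/4; Halina 1/32; Ireneusz 1/8; Jolanta 1/32; Mieczyslaw 1/4; Radoslaw 1/32; Stanislawa 1/8; Zofia 1/32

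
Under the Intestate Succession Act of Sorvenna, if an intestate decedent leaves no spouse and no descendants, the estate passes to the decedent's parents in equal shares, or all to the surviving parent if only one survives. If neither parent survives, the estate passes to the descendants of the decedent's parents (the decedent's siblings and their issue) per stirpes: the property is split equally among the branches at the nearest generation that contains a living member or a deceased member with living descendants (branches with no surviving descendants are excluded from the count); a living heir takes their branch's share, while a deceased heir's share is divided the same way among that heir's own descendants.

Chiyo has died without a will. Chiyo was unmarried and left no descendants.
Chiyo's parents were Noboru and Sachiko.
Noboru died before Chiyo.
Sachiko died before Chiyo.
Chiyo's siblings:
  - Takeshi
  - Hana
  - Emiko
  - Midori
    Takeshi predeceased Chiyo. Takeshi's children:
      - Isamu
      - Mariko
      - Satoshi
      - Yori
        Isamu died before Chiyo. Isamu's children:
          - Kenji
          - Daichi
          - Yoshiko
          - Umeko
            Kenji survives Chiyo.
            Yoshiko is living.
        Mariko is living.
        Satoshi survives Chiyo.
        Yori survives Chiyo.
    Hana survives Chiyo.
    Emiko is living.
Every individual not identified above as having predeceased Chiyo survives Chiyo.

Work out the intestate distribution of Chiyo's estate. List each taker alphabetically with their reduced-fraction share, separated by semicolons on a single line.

Neither parent survives and there are no descendants, so the estate passes to Chiyo's siblings and their issue per stirpes.
The estate is divided into 4 equal shares of 1/4 among Takeshi, Hana, Emiko, Midori.
Takeshi predeceased; the 1/4 allotted to Takeshi's branch passes to Takeshi's issue by representation.
The 1/4 is divided into 4 equal shares of 1/16 among Isamu, Mariko, Satoshi, Yori.
Isamu predeceased; the 1/16 allotted to Isamu's branch passes to Isamu's issue by representation.
The 1/16 is divided into 4 equal shares of 1/64 among Kenji, Daichi, Yoshiko, Umeko.
Kenji is living and takes 1/64.
Daichi is living and takes 1/64.
Yoshiko is living and takes 1/64.
Umeko is living and takes 1/64.
Mariko is living and takes 1/16.
Satoshi is living and takes 1/16.
Yori is living and takes 1/16.
Hana is living and takes 1/4.
Emiko is living and takes 1/4.
Midori is living and takes 1/4.

Daichi 1/64; Emiko 1/4; Hana 1/4; Kenji 1/64; Mariko 1/16; Midori 1/4; Satoshi 1/16; Umeko 1/64; Yori 1/16; Yoshiko 1/64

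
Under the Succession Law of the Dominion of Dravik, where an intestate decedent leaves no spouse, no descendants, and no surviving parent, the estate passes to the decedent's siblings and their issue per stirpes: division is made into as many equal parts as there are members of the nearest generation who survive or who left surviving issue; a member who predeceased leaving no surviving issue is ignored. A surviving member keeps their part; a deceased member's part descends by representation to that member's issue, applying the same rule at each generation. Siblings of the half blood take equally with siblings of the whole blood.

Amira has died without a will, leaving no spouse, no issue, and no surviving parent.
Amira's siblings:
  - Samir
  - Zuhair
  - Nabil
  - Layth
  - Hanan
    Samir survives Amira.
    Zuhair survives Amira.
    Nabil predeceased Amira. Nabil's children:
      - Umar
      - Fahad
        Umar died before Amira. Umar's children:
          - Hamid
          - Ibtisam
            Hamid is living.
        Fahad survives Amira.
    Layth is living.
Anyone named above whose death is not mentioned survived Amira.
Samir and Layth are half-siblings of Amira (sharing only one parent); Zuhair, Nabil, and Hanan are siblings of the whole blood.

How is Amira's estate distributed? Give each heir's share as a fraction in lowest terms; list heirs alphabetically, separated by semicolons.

Fahad 1/10; Hamid 1/20; Hanan 1/5; Ibtisam 1/20; Layth 1/5; Samir 1/5; Zuhair 1/5

No spouse, descendants, or parent survives, so the estate passes to Amira's siblings per stirpes.
Half-blood and whole-blood siblings take equally under the stated rule.
The estate is divided into 5 equal shares of 1/5 among Samir, Zuhair, Nabil, Layth, Hanan.
Samir is living and takes 1/5.
Zuhair is living and takes 1/5.
Nabil predeceased; the 1/5 allotted to Nabil's branch passes to Nabil's issue by representation.
The 1/5 is divided into 2 equal shares of 1/10 among Umar, Fahad.
Umar predeceased; the 1/10 allotted to Umar's branch passes to Umar's issue by representation.
The 1/10 is divided into 2 equal shares of 1/20 among Hamid, Ibtisam.
Hamid is living and takes 1/20.
Ibtisam is living and takes 1/20.
Fahad is living and takes 1/10.
Layth is living and takes 1/5.
Hanan is living and takes 1/5.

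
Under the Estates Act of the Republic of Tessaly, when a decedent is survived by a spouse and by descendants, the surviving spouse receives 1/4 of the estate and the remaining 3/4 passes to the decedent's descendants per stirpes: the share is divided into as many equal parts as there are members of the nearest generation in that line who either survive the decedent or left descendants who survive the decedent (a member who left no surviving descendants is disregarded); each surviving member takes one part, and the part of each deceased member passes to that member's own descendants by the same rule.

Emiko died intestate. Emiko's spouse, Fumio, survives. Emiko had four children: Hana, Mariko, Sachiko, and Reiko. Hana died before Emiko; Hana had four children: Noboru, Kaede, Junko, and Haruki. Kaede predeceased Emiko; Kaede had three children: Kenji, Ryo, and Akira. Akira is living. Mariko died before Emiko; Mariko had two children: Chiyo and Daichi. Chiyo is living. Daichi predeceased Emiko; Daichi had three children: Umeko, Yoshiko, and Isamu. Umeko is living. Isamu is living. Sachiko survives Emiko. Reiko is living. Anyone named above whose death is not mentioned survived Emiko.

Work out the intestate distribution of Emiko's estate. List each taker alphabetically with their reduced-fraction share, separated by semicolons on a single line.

Fumio, as surviving spouse, takes 1/4.
The remaining 3/4 passes to Emiko's descendants per stirpes.
The 3/4 is divided into 4 equal shares of 3/16 among Hana, Mariko, Sachiko, Reiko.
Hana predeceased; the 3/16 allotted to Hana's branch passes to Hana's issue by representation.
The 3/16 is divided into 4 equal shares of 3/64 among Noboru, Kaede, Junko, Haruki.
Noboru is living and takes 3/64.
Kaede predeceased; the 3/64 allotted to Kaede's branch passes to Kaede's issue by representation.
The 3/64 is divided into 3 equal shares of 1/64 among Kenji, Ryo, Akira.
Kenji is living and takes 1/64.
Ryo is living and takes 1/64.
Akira is living and takes 1/64.
Junko is living and takes 3/64.
Haruki is living and takes 3/64.
Mariko predeceased; the 3/16 allotted to Mariko's branch passes to Mariko's issue by representation.
The 3/16 is divided into 2 equal shares of 3/32 among Chiyo, Daichi.
Chiyo is living and takes 3/32.
Daichi predeceased; the 3/32 allotted to Daichi's branch passes to Daichi's issue by representation.
The 3/32 is divided into 3 equal shares of 1/32 among Umeko, Yoshiko, Isamu.
Umeko is living and takes 1/32.
Yoshiko is living and takes 1/32.
Isamu is living and takes 1/32.
Sachiko is living and takes 3/16.
Reiko is living and takes 3/16.

Akira 1/64; Chiyo 3/32; Fumio 1/4; Haruki 3/64; Isamu 1/32; Junko 3/64; Kenji 1/64; Noboru 3/64; Reiko 3/16; Ryo 1/64; Sachiko 3/16; Umeko 1/32; Yoshiko 1/32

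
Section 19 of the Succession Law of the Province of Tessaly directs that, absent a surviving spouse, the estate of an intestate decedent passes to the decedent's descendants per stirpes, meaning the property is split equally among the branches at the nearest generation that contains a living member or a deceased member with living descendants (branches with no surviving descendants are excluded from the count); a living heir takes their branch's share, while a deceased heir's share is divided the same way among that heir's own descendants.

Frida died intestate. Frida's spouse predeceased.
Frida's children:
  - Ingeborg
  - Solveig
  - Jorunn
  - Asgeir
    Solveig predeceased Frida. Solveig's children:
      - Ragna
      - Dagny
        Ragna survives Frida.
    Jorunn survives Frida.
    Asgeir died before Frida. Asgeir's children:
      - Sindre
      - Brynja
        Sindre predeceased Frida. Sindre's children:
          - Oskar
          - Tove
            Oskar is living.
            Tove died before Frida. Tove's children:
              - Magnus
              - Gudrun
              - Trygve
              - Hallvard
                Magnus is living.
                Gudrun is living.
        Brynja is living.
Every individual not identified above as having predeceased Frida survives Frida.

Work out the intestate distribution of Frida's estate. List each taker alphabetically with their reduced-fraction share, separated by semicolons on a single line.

Brynja 1/8; Dagny 1/8; Gudrun 1/64; Hallvard 1/64; Ingeborg 1/4; Jorunn 1/4; Magnus 1/64; Oskar 1/16; Ragna 1/8; Trygve 1/64

There is no surviving spouse, so the entire estate passes to Frida's descendants per stirpes.
The estate is divided into 4 equal shares of 1/4 among Ingeborg, Solveig, Jorunn, Asgeir.
Ingeborg is living and takes 1/4.
Solveig predeceased; the 1/4 allotted to Solveig's branch passes to Solveig's issue by representation.
The 1/4 is divided into 2 equal shares of 1/8 among Ragna, Dagny.
Ragna is living and takes 1/8.
Dagny is living and takes 1/8.
Jorunn is living and takes 1/4.
Asgeir predeceased; the 1/4 allotted to Asgeir's branch passes to Asgeir's issue by representation.
The 1/4 is divided into 2 equal shares of 1/8 among Sindre, Brynja.
Sindre predeceased; the 1/8 allotted to Sindre's branch passes to Sindre's issue by representation.
The 1/8 is divided into 2 equal shares of 1/16 among Oskar, Tove.
Oskar is living and takes 1/16.
Tove predeceased; the 1/16 allotted to Tove's branch passes to Tove's issue by representation.
The 1/16 is divided into 4 equal shares of 1/64 among Magnus, Gudrun, Trygve, Hallvard.
Magnus is living and takes 1/64.
Gudrun is living and takes 1/64.
Trygve is living and takes 1/64.
Hallvard is living and takes 1/64.
Brynja is living and takes 1/8.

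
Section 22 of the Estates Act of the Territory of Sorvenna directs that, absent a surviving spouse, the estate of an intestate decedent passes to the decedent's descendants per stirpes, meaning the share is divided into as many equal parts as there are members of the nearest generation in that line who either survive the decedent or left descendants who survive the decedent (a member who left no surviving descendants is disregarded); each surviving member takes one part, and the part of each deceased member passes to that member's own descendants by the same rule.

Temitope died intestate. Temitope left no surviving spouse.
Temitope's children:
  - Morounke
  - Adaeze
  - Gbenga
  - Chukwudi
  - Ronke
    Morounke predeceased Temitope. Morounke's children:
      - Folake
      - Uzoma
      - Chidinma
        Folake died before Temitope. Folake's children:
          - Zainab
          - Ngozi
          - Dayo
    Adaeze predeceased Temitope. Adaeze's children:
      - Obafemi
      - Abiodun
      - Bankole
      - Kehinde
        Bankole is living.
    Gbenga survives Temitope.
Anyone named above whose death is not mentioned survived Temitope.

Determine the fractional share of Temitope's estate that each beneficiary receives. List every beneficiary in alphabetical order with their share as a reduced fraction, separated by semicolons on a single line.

There is no surviving spouse, so the entire estate passes to Temitope's descendants per stirpes.
The estate is divided into 5 equal shares of 1/5 among Morounke, Adaeze, Gbenga, Chukwudi, Ronke.
Morounke predeceased; the 1/5 allotted to Morounke's branch passes to Morounke's issue by representation.
The 1/5 is divided into 3 equal shares of 1/15 among Folake, Uzoma, Chidinma.
Folake predeceased; the 1/15 allotted to Folake's branch passes to Folake's issue by representation.
The 1/15 is divided into 3 equal shares of 1/45 among Zainab, Ngozi, Dayo.
Zainab is living and takes 1/45.
Ngozi is living and takes 1/45.
Dayo is living and takes 1/45.
Uzoma is living and takes 1/15.
Chidinma is living and takes 1/15.
Adaeze predeceased; the 1/5 allotted to Adaeze's branch passes to Adaeze's issue by representation.
The 1/5 is divided into 4 equal shares of 1/20 among Obafemi, Abiodun, Bankole, Kehinde.
Obafemi is living and takes 1/20.
Abiodun is living and takes 1/20.
Bankole is living and takes 1/20.
Kehinde is living and takes 1/20.
Gbenga is living and takes 1/5.
Chukwudi is living and takes 1/5.
Ronke is living and takes 1/5.

Abiodun 1/20; Bankole 1/20; Chidinma 1/15; Chukwudi 1/5; Dayo 1/45; Gbenga 1/5; Kehinde 1/20; Ngozi 1/45; Obafemi 1/20; Ronke 1/5; Uzoma 1/15; Zainab 1/45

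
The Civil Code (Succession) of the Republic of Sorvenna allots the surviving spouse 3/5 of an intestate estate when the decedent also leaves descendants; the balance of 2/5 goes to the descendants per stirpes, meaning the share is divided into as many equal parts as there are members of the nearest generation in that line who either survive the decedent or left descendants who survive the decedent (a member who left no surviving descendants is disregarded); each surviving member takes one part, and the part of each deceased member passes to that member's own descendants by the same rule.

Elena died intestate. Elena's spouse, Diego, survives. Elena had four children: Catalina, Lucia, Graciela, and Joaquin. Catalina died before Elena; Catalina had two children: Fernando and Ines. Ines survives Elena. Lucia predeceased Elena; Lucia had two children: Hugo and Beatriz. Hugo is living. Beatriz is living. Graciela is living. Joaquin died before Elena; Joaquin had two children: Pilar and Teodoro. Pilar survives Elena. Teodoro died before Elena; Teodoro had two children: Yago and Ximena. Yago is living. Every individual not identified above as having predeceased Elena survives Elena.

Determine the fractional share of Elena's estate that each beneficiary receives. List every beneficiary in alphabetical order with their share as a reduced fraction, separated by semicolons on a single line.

Diego, as surviving spouse, takes 3/5.
The remaining 2/5 passes to Elena's descendants per stirpes.
The 2/5 is divided into 4 equal shares of 1/10 among Catalina, Lucia, Graciela, Joaquin.
Catalina predeceased; the 1/10 allotted to Catalina's branch passes to Catalina's issue by representation.
The 1/10 is divided into 2 equal shares of 1/20 among Fernando, Ines.
Fernando is living and takes 1/20.
Ines is living and takes 1/20.
Lucia predeceased; the 1/10 allotted to Lucia's branch passes to Lucia's issue by representation.
The 1/10 is divided into 2 equal shares of 1/20 among Hugo, Beatriz.
Hugo is living and takes 1/20.
Beatriz is living and takes 1/20.
Graciela is living and takes 1/10.
Joaquin predeceased; the 1/10 allotted to Joaquin's branch passes to Joaquin's issue by representation.
The 1/10 is divided into 2 equal shares of 1/20 among Pilar, Teodoro.
Pilar is living and takes 1/20.
Teodoro predeceased; the 1/20 allotted to Teodoro's branch passes to Teodoro's issue by representation.
The 1/20 is divided into 2 equal shares of 1/40 among Yago, Ximena.
Yago is living and takes 1/40.
Ximena is living and takes 1/40.

Beatriz 1/20; Diego 3/5; Fernando 1/20; Graciela 1/10; Hugo 1/20; Ines 1/20; Pilar 1/20; Ximena 1/40; Yago 1/40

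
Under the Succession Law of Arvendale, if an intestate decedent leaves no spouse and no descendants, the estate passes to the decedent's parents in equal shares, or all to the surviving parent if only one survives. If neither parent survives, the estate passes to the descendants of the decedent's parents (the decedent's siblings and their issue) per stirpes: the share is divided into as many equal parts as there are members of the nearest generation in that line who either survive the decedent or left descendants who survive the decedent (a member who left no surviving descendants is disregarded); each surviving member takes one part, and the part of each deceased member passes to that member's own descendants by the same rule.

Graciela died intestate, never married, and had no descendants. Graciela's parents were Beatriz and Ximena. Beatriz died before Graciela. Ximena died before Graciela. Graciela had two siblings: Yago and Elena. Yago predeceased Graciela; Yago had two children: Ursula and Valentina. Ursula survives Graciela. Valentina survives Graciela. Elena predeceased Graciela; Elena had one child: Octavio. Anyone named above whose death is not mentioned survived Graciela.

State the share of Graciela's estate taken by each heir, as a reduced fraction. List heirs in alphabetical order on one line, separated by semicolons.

Neither parent survives and there are no descendants, so the estate passes to Graciela's siblings and their issue per stirpes.
The estate is divided into 2 equal shares of 1/2 among Yago, Elena.
Yago predeceased; the 1/2 allotted to Yago's branch passes to Yago's issue by representation.
The 1/2 is divided into 2 equal shares of 1/4 among Ursula, Valentina.
Ursula is living and takes 1/4.
Valentina is living and takes 1/4.
Elena predeceased; the 1/2 allotted to Elena's branch passes to Elena's issue by representation.
Octavio is the sole taker at this level and receives the full 1/2.

Octavio 1/2; Ursula 1/4; Valentina 1/4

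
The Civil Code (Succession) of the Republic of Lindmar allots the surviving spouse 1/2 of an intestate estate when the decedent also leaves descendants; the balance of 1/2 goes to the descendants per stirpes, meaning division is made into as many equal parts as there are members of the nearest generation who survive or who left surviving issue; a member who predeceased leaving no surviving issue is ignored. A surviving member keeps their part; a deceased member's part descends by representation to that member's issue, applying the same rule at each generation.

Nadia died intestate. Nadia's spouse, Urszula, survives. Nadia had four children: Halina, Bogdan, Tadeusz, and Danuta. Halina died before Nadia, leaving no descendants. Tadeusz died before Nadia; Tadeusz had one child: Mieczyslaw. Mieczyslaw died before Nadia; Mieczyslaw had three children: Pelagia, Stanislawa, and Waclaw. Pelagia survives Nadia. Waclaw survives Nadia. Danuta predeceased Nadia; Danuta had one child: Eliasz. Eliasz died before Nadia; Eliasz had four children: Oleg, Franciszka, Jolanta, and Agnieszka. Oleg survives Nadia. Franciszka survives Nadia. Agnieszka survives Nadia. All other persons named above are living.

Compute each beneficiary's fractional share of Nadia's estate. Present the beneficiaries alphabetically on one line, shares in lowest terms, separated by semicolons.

Urszula, as surviving spouse, takes 1/2.
The remaining 1/2 passes to Nadia's descendants per stirpes.
Halina left no surviving issue, so that branch lapses and is disregarded.
The 1/2 is divided into 3 equal shares of 1/6 among Bogdan, Tadeusz, Danuta.
Bogdan is living and takes 1/6.
Tadeusz predeceased; the 1/6 allotted to Tadeusz's branch passes to Tadeusz's issue by representation.
Mieczyslaw's line is the sole branch at this level, so the full 1/6 passes to Mieczyslaw's issue by representation.
The 1/6 is divided into 3 equal shares of 1/18 among Pelagia, Stanislawa, Waclaw.
Pelagia is living and takes 1/18.
Stanislawa is living and takes 1/18.
Waclaw is living and takes 1/18.
Danuta predeceased; the 1/6 allotted to Danuta's branch passes to Danuta's issue by representation.
Eliasz's line is the sole branch at this level, so the full 1/6 passes to Eliasz's issue by representation.
The 1/6 is divided into 4 equal shares of 1/24 among Oleg, Franciszka, Jolanta, Agnieszka.
Oleg is living and takes 1/24.
Franciszka is living and takes 1/24.
Jolanta is living and takes 1/24.
Agnieszka is living and takes 1/24.

Agnieszka 1/24; Bogdan 1/6; Franciszka 1/24; Jolanta 1/24; Oleg 1/24; Pelagia 1/18; Stanislawa 1/18; Urszula 1/2; Waclaw 1/18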